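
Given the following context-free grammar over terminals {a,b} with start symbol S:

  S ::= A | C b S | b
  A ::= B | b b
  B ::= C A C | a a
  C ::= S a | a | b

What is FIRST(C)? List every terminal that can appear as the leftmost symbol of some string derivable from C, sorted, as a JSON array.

FIRST iteration:
[1]
  A via A→b b: +{b}
  B via B→a a: +{a}
  C via C→a: +{a}
  C via C→b: +{b}
  S via S→A: +{b}
  S via S→C b S: +{a}
  FIRST[S]={a,b}  FIRST[A]={b}  FIRST[B]={a}  FIRST[C]={a,b}
[2]
  A via A→B: +{a}
  B via B→C A C: +{b}
  FIRST[S]={a,b}  FIRST[A]={a,b}  FIRST[B]={a,b}  FIRST[C]={a,b}
[3] (no change)
  FIRST[S]={a,b}  FIRST[A]={a,b}  FIRST[B]={a,b}  FIRST[C]={a,b}

FIRST(C) = ["a", "b"]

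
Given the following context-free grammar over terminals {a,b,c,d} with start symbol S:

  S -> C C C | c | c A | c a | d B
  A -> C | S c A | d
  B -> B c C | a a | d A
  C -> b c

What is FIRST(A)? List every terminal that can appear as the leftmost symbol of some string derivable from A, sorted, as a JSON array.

FIRST sets, iterate to fixpoint:
[1]
  A via A→d: +{d}
  B via B→a a: +{a}
  B via B→d A: +{d}
  C via C→b c: +{b}
  S via S→C C C: +{b}
  S via S→c: +{c}
  S via S→d B: +{d}
  FIRST[S]={b,c,d}  FIRST[A]={d}  FIRST[B]={a,d}  FIRST[C]={b}
[2]
  A via A→C: +{b}
  A via A→S c A: +{c}
  FIRST[S]={b,c,d}  FIRST[A]={b,c,d}  FIRST[B]={a,d}  FIRST[C]={b}
[3] (stable)
  FIRST[S]={b,c,d}  FIRST[A]={b,c,d}  FIRST[B]={a,d}  FIRST[C]={b}

FIRST(A) = ["b", "c", "d"]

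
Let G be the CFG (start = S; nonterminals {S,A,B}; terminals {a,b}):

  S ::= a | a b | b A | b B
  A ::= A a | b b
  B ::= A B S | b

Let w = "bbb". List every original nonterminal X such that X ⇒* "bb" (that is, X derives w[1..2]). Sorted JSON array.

Convert to CNF:
  S -> T0 T1 | T1 A | T1 B | a
  A -> A T0 | T1 T1
  B -> A X2 | b
  T0 -> a
  T1 -> b
  X2 -> B S

CYK fill — only the sub-triangle for w[1..2]:
  [1..1]={B,T1}  "b"  orig:{B}
  [2..2]={B,T1}  "b"  orig:{B}
  [1..2]={A,S}  "bb"

Original NTs in T[1,2] deriving "bb": ["A", "S"]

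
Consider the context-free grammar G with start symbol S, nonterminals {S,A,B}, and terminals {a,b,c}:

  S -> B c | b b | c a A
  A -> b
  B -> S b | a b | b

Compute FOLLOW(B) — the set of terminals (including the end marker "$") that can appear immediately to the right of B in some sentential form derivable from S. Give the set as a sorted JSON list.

FIRST sets, iterate to fixpoint:
[1]
  A via A→b: +{b}
  B via B→a b: +{a}
  B via B→b: +{b}
  S via S→B c: +{a,b}
  S via S→c a A: +{c}
  FIRST(S)={a,b,c}  FIRST(A)={b}  FIRST(B)={a,b}
[2]
  B via B→S b: +{c}
  FIRST(S)={a,b,c}  FIRST(A)={b}  FIRST(B)={a,b,c}
[3] done
  FIRST(S)={a,b,c}  FIRST(A)={b}  FIRST(B)={a,b,c}

Compute FOLLOW by fixpoint:
FOLLOW(S) := {$}
[1]
  B→S b: FOLLOW(S) ⊇ FIRST(b) = {b}; new: +{b}
  S→B c: FOLLOW(B) ⊇ FIRST(c) = {c}; new: +{c}
  S→c a A: FOLLOW(A) ⊇ FOLLOW(S) ⊇ {$,b}; new: +{$,b}
  S: {$,b}  A: {$,b}  B: {c}
[2] (stable)
  S: {$,b}  A: {$,b}  B: {c}

FOLLOW(B) = ["c"]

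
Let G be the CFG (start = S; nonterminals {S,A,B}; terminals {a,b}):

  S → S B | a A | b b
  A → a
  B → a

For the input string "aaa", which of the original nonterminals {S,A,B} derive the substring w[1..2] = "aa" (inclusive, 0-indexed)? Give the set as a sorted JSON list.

Convert to CNF:
  S -> S B | T0 A | T1 T1
  A -> a
  B -> a
  T0 -> a
  T1 -> b

Fill CYK table bottom-up, restricted to cells inside w[1..2]:
  T[1,1] 'a' = {A,B,T0}  orig:{A,B}
  T[2,2] 'a' = {A,B,T0}  orig:{A,B}
  T[1,2] 'aa' = {S}

Original NTs in T[1,2] deriving "aa": ["S"]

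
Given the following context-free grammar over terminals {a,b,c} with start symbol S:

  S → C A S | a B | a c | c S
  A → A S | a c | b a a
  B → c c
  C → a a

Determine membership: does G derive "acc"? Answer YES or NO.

CNF form of G:
  S -> C X4 | T0 B | T0 T1 | T1 S
  A -> A S | T0 T1 | T2 X3
  B -> T1 T1
  C -> T0 T0
  T0 -> a
  T1 -> c
  T2 -> b
  X3 -> T0 T0
  X4 -> A S

CYK table (by increasing span):
  [0..0]={T0}  "a"  orig:{}
  [1..1]={T1}  "c"  orig:{}
  [2..2]={T1}  "c"  orig:{}
  [0..1]={A,S}  "ac"
  [1..2]={B}  "cc"
  [0..2]={S}  "acc"

S ∈ T[0,2] ⇒ YES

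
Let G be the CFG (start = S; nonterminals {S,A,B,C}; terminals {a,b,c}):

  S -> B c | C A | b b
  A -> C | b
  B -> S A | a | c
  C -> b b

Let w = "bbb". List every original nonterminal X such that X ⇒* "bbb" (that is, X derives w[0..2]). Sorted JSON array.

CNF form of G:
  S -> B T1 | C A | T0 T0
  A -> T0 T0 | b
  B -> S A | a | c
  C -> T0 T0
  T0 -> b
  T1 -> c

CYK fill (cells [i..j] with 0 ≤ i ≤ j ≤ 2 only):
  [0..0]={A,T0}  "b"  orig:{A}
  [1..1]={A,T0}  "b"  orig:{A}
  [2..2]={A,T0}  "b"  orig:{A}
  [0..1]={A,C,S}  "bb"
  [1..2]={A,C,S}  "bb"
  [0..2]={B,S}  "bbb"

Original NTs in T[0,2] deriving "bbb": ["B", "S"]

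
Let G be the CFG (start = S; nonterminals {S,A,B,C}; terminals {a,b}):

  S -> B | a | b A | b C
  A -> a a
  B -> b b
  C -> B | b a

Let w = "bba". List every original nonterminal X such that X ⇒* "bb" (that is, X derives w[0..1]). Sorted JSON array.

CNF form of G:
  S -> T1 A | T1 C | T1 T1 | a
  A -> T0 T0
  B -> T1 T1
  C -> T1 T0 | T1 T1
  T0 -> a
  T1 -> b

Fill CYK table bottom-up — only the sub-triangle for w[0..1]:
  [0..0]={T1}  "b"  orig:{}
  [1..1]={T1}  "b"  orig:{}
  [0..1]={B,C,S}  "bb"

Original NTs in T[0,1] deriving "bb": ["B", "C", "S"]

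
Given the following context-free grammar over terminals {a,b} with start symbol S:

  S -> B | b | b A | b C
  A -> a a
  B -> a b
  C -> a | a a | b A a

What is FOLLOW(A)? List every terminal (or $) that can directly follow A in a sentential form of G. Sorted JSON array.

Compute FIRST by fixpoint:
round 1:
  A via A→a a: +{a}
  B via B→a b: +{a}
  C via C→a: +{a}
  C via C→b A a: +{b}
  S via S→B: +{a}
  S via S→b: +{b}
  S: {a,b}  A: {a}  B: {a}  C: {a,b}
round 2: — fixpoint
  S: {a,b}  A: {a}  B: {a}  C: {a,b}

FOLLOW sets:
FOLLOW(S) := {$}
[1]
  C→b A a: FOLLOW(A) ⊇ FIRST(a) = {a}; new: +{a}
  S→B: FOLLOW(B) ⊇ FOLLOW(S) ⊇ {$}; new: +{$}
  S→b A: FOLLOW(A) ⊇ FOLLOW(S) ⊇ {$}; new: +{$}
  S→b C: FOLLOW(C) ⊇ FOLLOW(S) ⊇ {$}; new: +{$}
  S: {$}  A: {$,a}  B: {$}  C: {$}
[2] done
  S: {$}  A: {$,a}  B: {$}  C: {$}

FOLLOW(A) = ["$", "a"]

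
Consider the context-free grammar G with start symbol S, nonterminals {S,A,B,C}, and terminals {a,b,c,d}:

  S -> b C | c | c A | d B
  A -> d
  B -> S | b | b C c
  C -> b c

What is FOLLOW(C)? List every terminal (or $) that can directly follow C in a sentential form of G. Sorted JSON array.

FIRST sets, iterate to fixpoint:
[1]
  A via A→d: +{d}
  B via B→b: +{b}
  C via C→b c: +{b}
  S via S→b C: +{b}
  S via S→c: +{c}
  S via S→d B: +{d}
  S: {b,c,d}  A: {d}  B: {b}  C: {b}
[2]
  B via B→S: +{c,d}
  S: {b,c,d}  A: {d}  B: {b,c,d}  C: {b}
[3] (stable)
  S: {b,c,d}  A: {d}  B: {b,c,d}  C: {b}

Compute FOLLOW by fixpoint:
initialize: $ ∈ FOLLOW(S)
pass 1:
  B→b C c: FOLLOW(C) ⊇ FIRST(c) = {c}; new: +{c}
  S→b C: FOLLOW(C) ⊇ FOLLOW(S) ⊇ {$}; new: +{$}
  S→c A: FOLLOW(A) ⊇ FOLLOW(S) ⊇ {$}; new: +{$}
  S→d B: FOLLOW(B) ⊇ FOLLOW(S) ⊇ {$}; new: +{$}
  FOLLOW(S)={$}  FOLLOW(A)={$}  FOLLOW(B)={$}  FOLLOW(C)={$,c}
pass 2: done
  FOLLOW(S)={$}  FOLLOW(A)={$}  FOLLOW(B)={$}  FOLLOW(C)={$,c}

FOLLOW(C) = ["$", "c"]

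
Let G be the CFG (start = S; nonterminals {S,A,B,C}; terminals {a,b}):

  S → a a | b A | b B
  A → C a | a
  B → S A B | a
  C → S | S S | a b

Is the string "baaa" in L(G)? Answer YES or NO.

CNF form of G:
  S -> T0 T0 | T1 A | T1 B
  A -> C T0 | a
  B -> S X2 | a
  C -> S S | T0 T0 | T0 T1 | T1 A | T1 B
  T0 -> a
  T1 -> b
  X2 -> A B

CYK fill:
  [0..0]={T1}  "b"  orig:{}
  [1..1]={A,B,T0}  "a"  orig:{A,B}
  [2..2]={A,B,T0}  "a"  orig:{A,B}
  [3..3]={A,B,T0}  "a"  orig:{A,B}
  [0..1]={C,S}  "ba"
  [1..2]={C,S,X2}  "aa"  orig:{C,S}
  [2..3]={C,S,X2}  "aa"  orig:{C,S}
  [0..2]={A}  "baa"
  [1..3]={A}  "aaa"
  [0..3]={B,C,S,X2}  "baaa"  orig:{B,C,S}

S ∈ T[0,3] ⇒ YES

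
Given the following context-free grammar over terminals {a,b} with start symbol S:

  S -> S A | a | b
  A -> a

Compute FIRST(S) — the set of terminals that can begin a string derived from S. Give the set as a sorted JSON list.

FIRST sets, iterate to fixpoint:
iter 1:
  A via A→a: +{a}
  S via S→a: +{a}
  S via S→b: +{b}
  FIRST(S)={a,b}  FIRST(A)={a}
iter 2: — fixpoint
  FIRST(S)={a,b}  FIRST(A)={a}

FIRST(S) = ["a", "b"]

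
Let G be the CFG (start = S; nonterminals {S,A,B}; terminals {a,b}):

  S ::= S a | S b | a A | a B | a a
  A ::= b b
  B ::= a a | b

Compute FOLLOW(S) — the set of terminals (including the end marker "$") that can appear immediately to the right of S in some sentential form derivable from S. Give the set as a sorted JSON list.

Compute FIRST by fixpoint:
[1]
  A via A→b b: +{b}
  B via B→a a: +{a}
  B via B→b: +{b}
  S via S→a A: +{a}
  FIRST(S)={a}  FIRST(A)={b}  FIRST(B)={a,b}
[2] done
  FIRST(S)={a}  FIRST(A)={b}  FIRST(B)={a,b}

FOLLOW sets:
seed FOLLOW(S) with $
pass 1:
  S→S a: FOLLOW(S) ⊇ FIRST(a) = {a}; new: +{a}
  S→S b: FOLLOW(S) ⊇ FIRST(b) = {b}; new: +{b}
  S→a A: FOLLOW(A) ⊇ FOLLOW(S) ⊇ {$,a,b}; new: +{$,a,b}
  S→a B: FOLLOW(B) ⊇ FOLLOW(S) ⊇ {$,a,b}; new: +{$,a,b}
  S: {$,a,b}  A: {$,a,b}  B: {$,a,b}
pass 2: (stable)
  S: {$,a,b}  A: {$,a,b}  B: {$,a,b}

FOLLOW(S) = ["$", "a", "b"]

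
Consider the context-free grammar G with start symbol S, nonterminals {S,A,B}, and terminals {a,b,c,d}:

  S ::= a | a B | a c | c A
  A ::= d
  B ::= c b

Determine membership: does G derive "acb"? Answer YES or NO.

Convert to CNF:
  S -> T0 A | T2 B | T2 T0 | a
  A -> d
  B -> T0 T1
  T0 -> c
  T1 -> b
  T2 -> a

Fill CYK table bottom-up:
  [0..0]={S,T2}  "a"  orig:{S}
  [1..1]={T0}  "c"  orig:{}
  [2..2]={T1}  "b"  orig:{}
  [0..1]={S}  "ac"
  [1..2]={B}  "cb"
  [0..2]={S}  "acb"

S ∈ T[0,2] ⇒ YES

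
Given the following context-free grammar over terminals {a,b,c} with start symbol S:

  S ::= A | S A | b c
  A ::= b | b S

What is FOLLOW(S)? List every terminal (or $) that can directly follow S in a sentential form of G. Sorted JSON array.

FIRST iteration:
pass 1:
  A via A→b: +{b}
  S via S→A: +{b}
  FIRST[S]={b}  FIRST[A]={b}
pass 2: done
  FIRST[S]={b}  FIRST[A]={b}

FOLLOW iteration:
seed FOLLOW(S) with $
round 1:
  S→A: FOLLOW(A) ⊇ FOLLOW(S) ⊇ {$}; new: +{$}
  S→S A: FOLLOW(S) ⊇ FIRST(A) = {b}; new: +{b}
  S→S A: FOLLOW(A) ⊇ FOLLOW(S) ⊇ {$,b}; new: +{b}
  FOLLOW(S)={$,b}  FOLLOW(A)={$,b}
round 2: done
  FOLLOW(S)={$,b}  FOLLOW(A)={$,b}

FOLLOW(S) = ["$", "b"]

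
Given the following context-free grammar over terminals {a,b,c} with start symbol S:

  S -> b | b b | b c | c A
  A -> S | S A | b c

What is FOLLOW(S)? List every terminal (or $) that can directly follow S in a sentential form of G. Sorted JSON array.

Compute FIRST by fixpoint:
pass 1:
  A via A→b c: +{b}
  S via S→b: +{b}
  S via S→c A: +{c}
  FIRST[S]={b,c}  FIRST[A]={b}
pass 2:
  A via A→S: +{c}
  FIRST[S]={b,c}  FIRST[A]={b,c}
pass 3: done
  FIRST[S]={b,c}  FIRST[A]={b,c}

FOLLOW iteration:
initialize: $ ∈ FOLLOW(S)
pass 1:
  A→S A: FOLLOW(S) ⊇ FIRST(A) = {b,c}; new: +{b,c}
  S→c A: FOLLOW(A) ⊇ FOLLOW(S) ⊇ {$,b,c}; new: +{$,b,c}
  FOLLOW(S)={$,b,c}  FOLLOW(A)={$,b,c}
pass 2: (no change)
  FOLLOW(S)={$,b,c}  FOLLOW(A)={$,b,c}

FOLLOW(S) = ["$", "b", "c"]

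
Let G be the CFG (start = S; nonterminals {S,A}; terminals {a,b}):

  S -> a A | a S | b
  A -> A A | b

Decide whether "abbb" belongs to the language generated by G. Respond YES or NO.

CNF form of G:
  S -> T0 A | T0 S | b
  A -> A A | b
  T0 -> a

CYK fill:
  [0..0]={T0}  "a"  orig:{}
  [1..1]={A,S}  "b"
  [2..2]={A,S}  "b"
  [3..3]={A,S}  "b"
  [0..1]={S}  "ab"
  [1..2]={A}  "bb"
  [2..3]={A}  "bb"
  [0..2]={S}  "abb"
  [1..3]={A}  "bbb"
  [0..3]={S}  "abbb"

S ∈ T[0,3] ⇒ YES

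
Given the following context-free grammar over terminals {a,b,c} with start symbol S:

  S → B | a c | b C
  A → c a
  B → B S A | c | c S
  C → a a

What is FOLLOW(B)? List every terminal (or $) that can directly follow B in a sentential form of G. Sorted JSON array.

FIRST sets, iterate to fixpoint:
pass 1:
  A via A→c a: +{c}
  B via B→c: +{c}
  C via C→a a: +{a}
  S via S→B: +{c}
  S via S→a c: +{a}
  S via S→b C: +{b}
  S: {a,b,c}  A: {c}  B: {c}  C: {a}
pass 2: done
  S: {a,b,c}  A: {c}  B: {c}  C: {a}

Compute FOLLOW by fixpoint:
initialize: $ ∈ FOLLOW(S)
round 1:
  B→B S A: FOLLOW(B) ⊇ FIRST(S) = {a,b,c}; new: +{a,b,c}
  B→B S A: FOLLOW(S) ⊇ FIRST(A) = {c}; new: +{c}
  B→B S A: FOLLOW(A) ⊇ FOLLOW(B) ⊇ {a,b,c}; new: +{a,b,c}
  B→c S: FOLLOW(S) ⊇ FOLLOW(B) ⊇ {a,b,c}; new: +{a,b}
  S→B: FOLLOW(B) ⊇ FOLLOW(S) ⊇ {$,a,b,c}; new: +{$}
  S→b C: FOLLOW(C) ⊇ FOLLOW(S) ⊇ {$,a,b,c}; new: +{$,a,b,c}
  S: {$,a,b,c}  A: {a,b,c}  B: {$,a,b,c}  C: {$,a,b,c}
round 2:
  B→B S A: FOLLOW(A) ⊇ FOLLOW(B) ⊇ {$,a,b,c}; new: +{$}
  S: {$,a,b,c}  A: {$,a,b,c}  B: {$,a,b,c}  C: {$,a,b,c}
round 3: (no change)
  S: {$,a,b,c}  A: {$,a,b,c}  B: {$,a,b,c}  C: {$,a,b,c}

FOLLOW(B) = ["$", "a", "b", "c"]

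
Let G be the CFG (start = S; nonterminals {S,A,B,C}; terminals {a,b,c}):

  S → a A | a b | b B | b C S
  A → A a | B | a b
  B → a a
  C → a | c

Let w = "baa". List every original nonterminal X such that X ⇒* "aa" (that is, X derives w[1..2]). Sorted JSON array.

CNF form of G:
  S -> T0 A | T0 T1 | T1 B | T1 X2
  A -> A T0 | T0 T0 | T0 T1
  B -> T0 T0
  C -> a | c
  T0 -> a
  T1 -> b
  X2 -> C S

CYK fill, restricted to cells inside w[1..2]:
  [1..1]={C,T0}  "a"  orig:{C}
  [2..2]={C,T0}  "a"  orig:{C}
  [1..2]={A,B}  "aa"

Original NTs in T[1,2] deriving "aa": ["A", "B"]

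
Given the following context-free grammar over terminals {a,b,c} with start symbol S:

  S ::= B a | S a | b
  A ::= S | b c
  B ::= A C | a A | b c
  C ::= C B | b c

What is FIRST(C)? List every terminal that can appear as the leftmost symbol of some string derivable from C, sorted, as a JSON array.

FIRST iteration:
pass 1:
  A via A→b c: +{b}
  B via B→A C: +{b}
  B via B→a A: +{a}
  C via C→b c: +{b}
  S via S→B a: +{a,b}
  S: {a,b}  A: {b}  B: {a,b}  C: {b}
pass 2:
  A via A→S: +{a}
  S: {a,b}  A: {a,b}  B: {a,b}  C: {b}
pass 3: (stable)
  S: {a,b}  A: {a,b}  B: {a,b}  C: {b}

FIRST(C) = ["b"]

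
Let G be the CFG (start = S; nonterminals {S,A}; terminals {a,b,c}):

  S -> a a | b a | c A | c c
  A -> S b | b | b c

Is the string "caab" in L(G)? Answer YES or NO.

CNF form of G:
  S -> T0 T2 | T1 A | T1 T1 | T2 T2
  A -> S T0 | T0 T1 | b
  T0 -> b
  T1 -> c
  T2 -> a

CYK fill:
  T[0,0] 'c' = {T1}  orig:{}
  T[1,1] 'a' = {T2}  orig:{}
  T[2,2] 'a' = {T2}  orig:{}
  T[3,3] 'b' = {A,T0}  orig:{A}
  T[0,1] 'ca' = ∅
  T[1,2] 'aa' = {S}
  T[2,3] 'ab' = ∅
  T[0,2] 'caa' = ∅
  T[1,3] 'aab' = {A}
  T[0,3] 'caab' = {S}

S ∈ T[0,3] ⇒ YES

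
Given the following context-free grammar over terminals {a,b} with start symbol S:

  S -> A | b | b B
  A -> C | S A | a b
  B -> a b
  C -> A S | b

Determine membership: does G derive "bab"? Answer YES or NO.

Convert to CNF:
  S -> A S | S A | T0 T1 | T1 B | b
  A -> A S | S A | T0 T1 | b
  B -> T0 T1
  C -> A S | b
  T0 -> a
  T1 -> b

CYK fill:
  [0..0]={A,C,S,T1}  "b"  orig:{A,C,S}
  [1..1]={T0}  "a"  orig:{}
  [2..2]={A,C,S,T1}  "b"  orig:{A,C,S}
  [0..1]=∅  "ba"
  [1..2]={A,B,S}  "ab"
  [0..2]={A,C,S}  "bab"

S ∈ T[0,2] ⇒ YES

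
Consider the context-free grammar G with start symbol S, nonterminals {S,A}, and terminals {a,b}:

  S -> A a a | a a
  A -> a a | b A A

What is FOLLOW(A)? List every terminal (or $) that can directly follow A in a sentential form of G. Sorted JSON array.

FIRST sets, iterate to fixpoint:
round 1:
  A via A→a a: +{a}
  A via A→b A A: +{b}
  S via S→A a a: +{a,b}
  FIRST[S]={a,b}  FIRST[A]={a,b}
round 2: done
  FIRST[S]={a,b}  FIRST[A]={a,b}

Compute FOLLOW by fixpoint:
initialize: $ ∈ FOLLOW(S)
pass 1:
  A→b A A: FOLLOW(A) ⊇ FIRST(A) = {a,b}; new: +{a,b}
  S: {$}  A: {a,b}
pass 2: done
  S: {$}  A: {a,b}

FOLLOW(A) = ["a", "b"]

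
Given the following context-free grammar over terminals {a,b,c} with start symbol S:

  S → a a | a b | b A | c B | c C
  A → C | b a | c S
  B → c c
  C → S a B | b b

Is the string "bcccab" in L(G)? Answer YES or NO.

Convert to CNF:
  S -> T0 T0 | T0 T1 | T1 A | T2 B | T2 C
  A -> S X3 | T1 T0 | T1 T1 | T2 S
  B -> T2 T2
  C -> S X4 | T1 T1
  T0 -> a
  T1 -> b
  T2 -> c
  X3 -> T0 B
  X4 -> T0 B

CYK table (by increasing span):
  [0..0]={T1}  "b"  orig:{}
  [1..1]={T2}  "c"  orig:{}
  [2..2]={T2}  "c"  orig:{}
  [3..3]={T2}  "c"  orig:{}
  [4..4]={T0}  "a"  orig:{}
  [5..5]={T1}  "b"  orig:{}
  [0..1]=∅  "bc"
  [1..2]={B}  "cc"
  [2..3]={B}  "cc"
  [3..4]=∅  "ca"
  [4..5]={S}  "ab"
  [0..2]=∅  "bcc"
  [1..3]={S}  "ccc"
  [2..4]=∅  "cca"
  [3..5]={A}  "cab"
  [0..3]=∅  "bccc"
  [1..4]=∅  "ccca"
  [2..5]=∅  "ccab"
  [0..4]=∅  "bccca"
  [1..5]=∅  "cccab"
  [0..5]=∅  "bcccab"

S ∉ T[0,5] ⇒ NO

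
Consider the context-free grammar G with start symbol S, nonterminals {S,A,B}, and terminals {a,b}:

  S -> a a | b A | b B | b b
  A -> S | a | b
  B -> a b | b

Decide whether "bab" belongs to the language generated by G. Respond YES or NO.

Convert to CNF:
  S -> T0 T0 | T1 A | T1 B | T1 T1
  A -> T0 T0 | T1 A | T1 B | T1 T1 | a | b
  B -> T0 T1 | b
  T0 -> a
  T1 -> b

CYK table (by increasing span):
  cell(0,0) b: {A,B,T1}  orig:{A,B}
  cell(1,1) a: {A,T0}  orig:{A}
  cell(2,2) b: {A,B,T1}  orig:{A,B}
  cell(0,1) ba: {A,S}
  cell(1,2) ab: {B}
  cell(0,2) bab: {A,S}

S ∈ T[0,2] ⇒ YES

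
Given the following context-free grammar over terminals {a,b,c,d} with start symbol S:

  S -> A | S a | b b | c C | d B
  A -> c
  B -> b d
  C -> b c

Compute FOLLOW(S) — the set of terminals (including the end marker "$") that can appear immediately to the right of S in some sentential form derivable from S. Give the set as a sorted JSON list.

FIRST iteration:
iter 1:
  A via A→c: +{c}
  B via B→b d: +{b}
  C via C→b c: +{b}
  S via S→A: +{c}
  S via S→b b: +{b}
  S via S→d B: +{d}
  S: {b,c,d}  A: {c}  B: {b}  C: {b}
iter 2: (stable)
  S: {b,c,d}  A: {c}  B: {b}  C: {b}

Compute FOLLOW by fixpoint:
seed FOLLOW(S) with $
iter 1:
  S→A: FOLLOW(A) ⊇ FOLLOW(S) ⊇ {$}; new: +{$}
  S→S a: FOLLOW(S) ⊇ FIRST(a) = {a}; new: +{a}
  S→c C: FOLLOW(C) ⊇ FOLLOW(S) ⊇ {$,a}; new: +{$,a}
  S→d B: FOLLOW(B) ⊇ FOLLOW(S) ⊇ {$,a}; new: +{$,a}
  FOLLOW[S]={$,a}  FOLLOW[A]={$}  FOLLOW[B]={$,a}  FOLLOW[C]={$,a}
iter 2:
  S→A: FOLLOW(A) ⊇ FOLLOW(S) ⊇ {$,a}; new: +{a}
  FOLLOW[S]={$,a}  FOLLOW[A]={$,a}  FOLLOW[B]={$,a}  FOLLOW[C]={$,a}
iter 3: — fixpoint
  FOLLOW[S]={$,a}  FOLLOW[A]={$,a}  FOLLOW[B]={$,a}  FOLLOW[C]={$,a}

FOLLOW(S) = ["$", "a"]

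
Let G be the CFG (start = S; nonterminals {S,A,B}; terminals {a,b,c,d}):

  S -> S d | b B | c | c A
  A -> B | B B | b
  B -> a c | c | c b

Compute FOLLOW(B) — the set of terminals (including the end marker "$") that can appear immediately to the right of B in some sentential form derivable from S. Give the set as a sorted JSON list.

FIRST iteration:
iter 1:
  A via A→b: +{b}
  B via B→a c: +{a}
  B via B→c: +{c}
  S via S→b B: +{b}
  S via S→c: +{c}
  S: {b,c}  A: {b}  B: {a,c}
iter 2:
  A via A→B: +{a,c}
  S: {b,c}  A: {a,b,c}  B: {a,c}
iter 3: (stable)
  S: {b,c}  A: {a,b,c}  B: {a,c}

FOLLOW iteration:
FOLLOW(S) := {$}
[1]
  A→B B: FOLLOW(B) ⊇ FIRST(B) = {a,c}; new: +{a,c}
  S→S d: FOLLOW(S) ⊇ FIRST(d) = {d}; new: +{d}
  S→b B: FOLLOW(B) ⊇ FOLLOW(S) ⊇ {$,d}; new: +{$,d}
  S→c A: FOLLOW(A) ⊇ FOLLOW(S) ⊇ {$,d}; new: +{$,d}
  S: {$,d}  A: {$,d}  B: {$,a,c,d}
[2] done
  S: {$,d}  A: {$,d}  B: {$,a,c,d}

FOLLOW(B) = ["$", "a", "c", "d"]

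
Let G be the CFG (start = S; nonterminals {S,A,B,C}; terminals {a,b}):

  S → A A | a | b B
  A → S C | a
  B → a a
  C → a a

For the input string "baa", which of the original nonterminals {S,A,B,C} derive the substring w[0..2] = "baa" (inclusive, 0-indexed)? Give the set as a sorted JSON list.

CNF form of G:
  S -> A A | T1 B | a
  A -> S C | a
  B -> T0 T0
  C -> T0 T0
  T0 -> a
  T1 -> b

Fill CYK table bottom-up — only the sub-triangle for w[0..2]:
  cell(0,0) b: {T1}  orig:{}
  cell(1,1) a: {A,S,T0}  orig:{A,S}
  cell(2,2) a: {A,S,T0}  orig:{A,S}
  cell(0,1) ba: ∅
  cell(1,2) aa: {B,C,S}
  cell(0,2) baa: {S}

Original NTs in T[0,2] deriving "baa": ["S"]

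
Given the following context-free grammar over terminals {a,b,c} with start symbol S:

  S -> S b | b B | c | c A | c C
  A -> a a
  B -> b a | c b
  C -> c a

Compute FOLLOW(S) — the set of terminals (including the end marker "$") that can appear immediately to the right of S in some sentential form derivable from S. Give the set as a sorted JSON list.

FIRST sets, iterate to fixpoint:
[1]
  A via A→a a: +{a}
  B via B→b a: +{b}
  B via B→c b: +{c}
  C via C→c a: +{c}
  S via S→b B: +{b}
  S via S→c: +{c}
  FIRST(S)={b,c}  FIRST(A)={a}  FIRST(B)={b,c}  FIRST(C)={c}
[2] done
  FIRST(S)={b,c}  FIRST(A)={a}  FIRST(B)={b,c}  FIRST(C)={c}

FOLLOW iteration:
initialize: $ ∈ FOLLOW(S)
round 1:
  S→S b: FOLLOW(S) ⊇ FIRST(b) = {b}; new: +{b}
  S→b B: FOLLOW(B) ⊇ FOLLOW(S) ⊇ {$,b}; new: +{$,b}
  S→c A: FOLLOW(A) ⊇ FOLLOW(S) ⊇ {$,b}; new: +{$,b}
  S→c C: FOLLOW(C) ⊇ FOLLOW(S) ⊇ {$,b}; new: +{$,b}
  FOLLOW[S]={$,b}  FOLLOW[A]={$,b}  FOLLOW[B]={$,b}  FOLLOW[C]={$,b}
round 2: — fixpoint
  FOLLOW[S]={$,b}  FOLLOW[A]={$,b}  FOLLOW[B]={$,b}  FOLLOW[C]={$,b}

FOLLOW(S) = ["$", "b"]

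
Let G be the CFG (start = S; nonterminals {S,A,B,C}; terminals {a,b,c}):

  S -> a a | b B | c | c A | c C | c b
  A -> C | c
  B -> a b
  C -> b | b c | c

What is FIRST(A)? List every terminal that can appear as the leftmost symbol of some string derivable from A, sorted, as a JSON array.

FIRST iteration:
pass 1:
  A via A→c: +{c}
  B via B→a b: +{a}
  C via C→b: +{b}
  C via C→c: +{c}
  S via S→a a: +{a}
  S via S→b B: +{b}
  S via S→c: +{c}
  FIRST[S]={a,b,c}  FIRST[A]={c}  FIRST[B]={a}  FIRST[C]={b,c}
pass 2:
  A via A→C: +{b}
  FIRST[S]={a,b,c}  FIRST[A]={b,c}  FIRST[B]={a}  FIRST[C]={b,c}
pass 3: (stable)
  FIRST[S]={a,b,c}  FIRST[A]={b,c}  FIRST[B]={a}  FIRST[C]={b,c}

FIRST(A) = ["b", "c"]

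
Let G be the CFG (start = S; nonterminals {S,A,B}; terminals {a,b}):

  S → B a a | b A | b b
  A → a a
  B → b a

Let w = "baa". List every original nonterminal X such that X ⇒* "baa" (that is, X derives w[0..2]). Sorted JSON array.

Convert to CNF:
  S -> B X2 | T1 A | T1 T1
  A -> T0 T0
  B -> T1 T0
  T0 -> a
  T1 -> b
  X2 -> T0 T0

CYK fill (cells [i..j] with 0 ≤ i ≤ j ≤ 2 only):
  cell(0,0) b: {T1}  orig:{}
  cell(1,1) a: {T0}  orig:{}
  cell(2,2) a: {T0}  orig:{}
  cell(0,1) ba: {B}
  cell(1,2) aa: {A,X2}  orig:{A}
  cell(0,2) baa: {S}

Original NTs in T[0,2] deriving "baa": ["S"]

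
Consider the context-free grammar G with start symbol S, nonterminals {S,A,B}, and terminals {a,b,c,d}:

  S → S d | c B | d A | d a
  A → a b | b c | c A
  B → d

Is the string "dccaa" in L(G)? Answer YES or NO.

CNF form of G:
  S -> S T3 | T2 B | T3 A | T3 T0
  A -> T0 T1 | T1 T2 | T2 A
  B -> d
  T0 -> a
  T1 -> b
  T2 -> c
  T3 -> d

Fill CYK table bottom-up:
  cell(0,0) d: {B,T3}  orig:{B}
  cell(1,1) c: {T2}  orig:{}
  cell(2,2) c: {T2}  orig:{}
  cell(3,3) a: {T0}  orig:{}
  cell(4,4) a: {T0}  orig:{}
  cell(0,1) dc: ∅
  cell(1,2) cc: ∅
  cell(2,3) ca: ∅
  cell(3,4) aa: ∅
  cell(0,2) dcc: ∅
  cell(1,3) cca: ∅
  cell(2,4) caa: ∅
  cell(0,3) dcca: ∅
  cell(1,4) ccaa: ∅
  cell(0,4) dccaa: ∅

S ∉ T[0,4] ⇒ NO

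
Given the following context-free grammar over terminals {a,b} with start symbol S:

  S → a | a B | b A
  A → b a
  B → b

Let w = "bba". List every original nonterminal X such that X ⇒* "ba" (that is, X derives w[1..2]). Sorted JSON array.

CNF form of G:
  S -> T0 A | T1 B | a
  A -> T0 T1
  B -> b
  T0 -> b
  T1 -> a

Fill CYK table bottom-up, restricted to cells inside w[1..2]:
  T[1,1] 'b' = {B,T0}  orig:{B}
  T[2,2] 'a' = {S,T1}  orig:{S}
  T[1,2] 'ba' = {A}

Original NTs in T[1,2] deriving "ba": ["A"]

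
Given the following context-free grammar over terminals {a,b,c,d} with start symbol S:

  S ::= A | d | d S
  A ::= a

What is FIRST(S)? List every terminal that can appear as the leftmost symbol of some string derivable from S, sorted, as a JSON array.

Compute FIRST by fixpoint:
round 1:
  A via A→a: +{a}
  S via S→A: +{a}
  S via S→d: +{d}
  S: {a,d}  A: {a}
round 2: — fixpoint
  S: {a,d}  A: {a}

FIRST(S) = ["a", "d"]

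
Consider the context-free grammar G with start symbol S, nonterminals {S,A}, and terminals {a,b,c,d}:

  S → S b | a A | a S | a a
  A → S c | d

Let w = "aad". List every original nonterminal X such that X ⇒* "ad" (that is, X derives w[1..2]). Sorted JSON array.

CNF form of G:
  S -> S T1 | T2 A | T2 S | T2 T2
  A -> S T0 | d
  T0 -> c
  T1 -> b
  T2 -> a

CYK table (by increasing span), restricted to cells inside w[1..2]:
  [1..1]={T2}  "a"  orig:{}
  [2..2]={A}  "d"
  [1..2]={S}  "ad"

Original NTs in T[1,2] deriving "ad": ["S"]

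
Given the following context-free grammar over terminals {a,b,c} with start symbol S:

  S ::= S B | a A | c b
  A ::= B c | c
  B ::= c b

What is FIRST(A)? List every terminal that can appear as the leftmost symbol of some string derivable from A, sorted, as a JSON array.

Compute FIRST by fixpoint:
iter 1:
  A via A→c: +{c}
  B via B→c b: +{c}
  S via S→a A: +{a}
  S via S→c b: +{c}
  FIRST[S]={a,c}  FIRST[A]={c}  FIRST[B]={c}
iter 2: — fixpoint
  FIRST[S]={a,c}  FIRST[A]={c}  FIRST[B]={c}

FIRST(A) = ["c"]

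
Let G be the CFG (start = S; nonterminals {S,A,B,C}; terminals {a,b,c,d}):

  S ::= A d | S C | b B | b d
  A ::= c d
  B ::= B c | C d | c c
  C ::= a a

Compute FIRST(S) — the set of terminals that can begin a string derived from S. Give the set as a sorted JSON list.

Compute FIRST by fixpoint:
round 1:
  A via A→c d: +{c}
  B via B→c c: +{c}
  C via C→a a: +{a}
  S via S→A d: +{c}
  S via S→b B: +{b}
  S: {b,c}  A: {c}  B: {c}  C: {a}
round 2:
  B via B→C d: +{a}
  S: {b,c}  A: {c}  B: {a,c}  C: {a}
round 3: (no change)
  S: {b,c}  A: {c}  B: {a,c}  C: {a}

FIRST(S) = ["b", "c"]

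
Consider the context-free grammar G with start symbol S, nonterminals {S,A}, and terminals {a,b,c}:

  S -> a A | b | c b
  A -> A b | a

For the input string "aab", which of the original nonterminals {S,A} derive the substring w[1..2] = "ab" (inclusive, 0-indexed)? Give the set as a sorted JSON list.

CNF form of G:
  S -> T1 A | T2 T0 | b
  A -> A T0 | a
  T0 -> b
  T1 -> a
  T2 -> c

CYK table (by increasing span), restricted to cells inside w[1..2]:
  [1..1]={A,T1}  "a"  orig:{A}
  [2..2]={S,T0}  "b"  orig:{S}
  [1..2]={A}  "ab"

Original NTs in T[1,2] deriving "ab": ["A"]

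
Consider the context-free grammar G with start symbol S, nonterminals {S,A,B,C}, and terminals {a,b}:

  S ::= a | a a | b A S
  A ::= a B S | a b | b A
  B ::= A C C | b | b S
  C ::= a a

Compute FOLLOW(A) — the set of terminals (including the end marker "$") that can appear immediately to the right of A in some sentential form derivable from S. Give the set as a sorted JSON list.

FIRST sets, iterate to fixpoint:
[1]
  A via A→a B S: +{a}
  A via A→b A: +{b}
  B via B→A C C: +{a,b}
  C via C→a a: +{a}
  S via S→a: +{a}
  S via S→b A S: +{b}
  FIRST[S]={a,b}  FIRST[A]={a,b}  FIRST[B]={a,b}  FIRST[C]={a}
[2] — fixpoint
  FIRST[S]={a,b}  FIRST[A]={a,b}  FIRST[B]={a,b}  FIRST[C]={a}

FOLLOW sets:
seed FOLLOW(S) with $
round 1:
  A→a B S: FOLLOW(B) ⊇ FIRST(S) = {a,b}; new: +{a,b}
  B→A C C: FOLLOW(A) ⊇ FIRST(C) = {a}; new: +{a}
  B→A C C: FOLLOW(C) ⊇ FIRST(C) = {a}; new: +{a}
  B→A C C: FOLLOW(C) ⊇ FOLLOW(B) ⊇ {a,b}; new: +{b}
  B→b S: FOLLOW(S) ⊇ FOLLOW(B) ⊇ {a,b}; new: +{a,b}
  S→b A S: FOLLOW(A) ⊇ FIRST(S) = {a,b}; new: +{b}
  S: {$,a,b}  A: {a,b}  B: {a,b}  C: {a,b}
round 2: (stable)
  S: {$,a,b}  A: {a,b}  B: {a,b}  C: {a,b}

FOLLOW(A) = ["a", "b"]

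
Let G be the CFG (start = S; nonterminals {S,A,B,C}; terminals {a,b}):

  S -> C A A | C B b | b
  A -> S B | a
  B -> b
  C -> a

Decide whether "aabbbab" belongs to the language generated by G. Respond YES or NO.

CNF form of G:
  S -> C X1 | C X2 | b
  A -> S B | a
  B -> b
  C -> a
  T0 -> b
  X1 -> A A
  X2 -> B T0

CYK table (by increasing span):
  cell(0,0) a: {A,C}
  cell(1,1) a: {A,C}
  cell(2,2) b: {B,S,T0}  orig:{B,S}
  cell(3,3) b: {B,S,T0}  orig:{B,S}
  cell(4,4) b: {B,S,T0}  orig:{B,S}
  cell(5,5) a: {A,C}
  cell(6,6) b: {B,S,T0}  orig:{B,S}
  cell(0,1) aa: {X1}  orig:{}
  cell(1,2) ab: ∅
  cell(2,3) bb: {A,X2}  orig:{A}
  cell(3,4) bb: {A,X2}  orig:{A}
  cell(4,5) ba: ∅
  cell(5,6) ab: ∅
  cell(0,2) aab: ∅
  cell(1,3) abb: {S,X1}  orig:{S}
  cell(2,4) bbb: ∅
  cell(3,5) bba: {X1}  orig:{}
  cell(4,6) bab: ∅
  cell(0,3) aabb: {S}
  cell(1,4) abbb: {A}
  cell(2,5) bbba: ∅
  cell(3,6) bbab: ∅
  cell(0,4) aabbb: {A,X1}  orig:{A}
  cell(1,5) abbba: {X1}  orig:{}
  cell(2,6) bbbab: ∅
  cell(0,5) aabbba: {S,X1}  orig:{S}
  cell(1,6) abbbab: ∅
  cell(0,6) aabbbab: {A}

S ∉ T[0,6] ⇒ NO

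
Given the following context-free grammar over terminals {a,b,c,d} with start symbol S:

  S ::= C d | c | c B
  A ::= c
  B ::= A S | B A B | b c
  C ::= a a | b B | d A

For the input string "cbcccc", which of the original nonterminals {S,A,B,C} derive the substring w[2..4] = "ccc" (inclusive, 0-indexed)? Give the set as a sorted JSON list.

Convert to CNF:
  S -> C T3 | T1 B | c
  A -> c
  B -> A S | B X4 | T0 T1
  C -> T0 B | T2 T2 | T3 A
  T0 -> b
  T1 -> c
  T2 -> a
  T3 -> d
  X4 -> A B

CYK fill, restricted to cells inside w[2..4]:
  cell(2,2) c: {A,S,T1}  orig:{A,S}
  cell(3,3) c: {A,S,T1}  orig:{A,S}
  cell(4,4) c: {A,S,T1}  orig:{A,S}
  cell(2,3) cc: {B}
  cell(3,4) cc: {B}
  cell(2,4) ccc: {S,X4}  orig:{S}

Original NTs in T[2,4] deriving "ccc": ["S"]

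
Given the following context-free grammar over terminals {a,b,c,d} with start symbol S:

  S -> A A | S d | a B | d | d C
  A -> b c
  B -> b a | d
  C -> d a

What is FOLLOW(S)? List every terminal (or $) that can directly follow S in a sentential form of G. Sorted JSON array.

Compute FIRST by fixpoint:
pass 1:
  A via A→b c: +{b}
  B via B→b a: +{b}
  B via B→d: +{d}
  C via C→d a: +{d}
  S via S→A A: +{b}
  S via S→a B: +{a}
  S via S→d: +{d}
  FIRST(S)={a,b,d}  FIRST(A)={b}  FIRST(B)={b,d}  FIRST(C)={d}
pass 2: done
  FIRST(S)={a,b,d}  FIRST(A)={b}  FIRST(B)={b,d}  FIRST(C)={d}

FOLLOW iteration:
initialize: $ ∈ FOLLOW(S)
round 1:
  S→A A: FOLLOW(A) ⊇ FIRST(A) = {b}; new: +{b}
  S→A A: FOLLOW(A) ⊇ FOLLOW(S) ⊇ {$}; new: +{$}
  S→S d: FOLLOW(S) ⊇ FIRST(d) = {d}; new: +{d}
  S→a B: FOLLOW(B) ⊇ FOLLOW(S) ⊇ {$,d}; new: +{$,d}
  S→d C: FOLLOW(C) ⊇ FOLLOW(S) ⊇ {$,d}; new: +{$,d}
  S: {$,d}  A: {$,b}  B: {$,d}  C: {$,d}
round 2:
  S→A A: FOLLOW(A) ⊇ FOLLOW(S) ⊇ {$,d}; new: +{d}
  S: {$,d}  A: {$,b,d}  B: {$,d}  C: {$,d}
round 3: (no change)
  S: {$,d}  A: {$,b,d}  B: {$,d}  C: {$,d}

FOLLOW(S) = ["$", "d"]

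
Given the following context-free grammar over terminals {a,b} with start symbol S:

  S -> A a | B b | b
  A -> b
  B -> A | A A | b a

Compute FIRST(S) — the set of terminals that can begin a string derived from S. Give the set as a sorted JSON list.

FIRST sets, iterate to fixpoint:
round 1:
  A via A→b: +{b}
  B via B→A: +{b}
  S via S→A a: +{b}
  FIRST(S)={b}  FIRST(A)={b}  FIRST(B)={b}
round 2: (no change)
  FIRST(S)={b}  FIRST(A)={b}  FIRST(B)={b}

FIRST(S) = ["b"]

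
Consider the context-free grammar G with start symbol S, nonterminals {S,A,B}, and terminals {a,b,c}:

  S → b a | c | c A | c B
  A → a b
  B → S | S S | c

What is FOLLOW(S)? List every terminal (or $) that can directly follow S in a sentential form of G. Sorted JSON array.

Compute FIRST by fixpoint:
pass 1:
  A via A→a b: +{a}
  B via B→c: +{c}
  S via S→b a: +{b}
  S via S→c: +{c}
  FIRST[S]={b,c}  FIRST[A]={a}  FIRST[B]={c}
pass 2:
  B via B→S: +{b}
  FIRST[S]={b,c}  FIRST[A]={a}  FIRST[B]={b,c}
pass 3: done
  FIRST[S]={b,c}  FIRST[A]={a}  FIRST[B]={b,c}

FOLLOW sets:
initialize: $ ∈ FOLLOW(S)
round 1:
  B→S S: FOLLOW(S) ⊇ FIRST(S) = {b,c}; new: +{b,c}
  S→c A: FOLLOW(A) ⊇ FOLLOW(S) ⊇ {$,b,c}; new: +{$,b,c}
  S→c B: FOLLOW(B) ⊇ FOLLOW(S) ⊇ {$,b,c}; new: +{$,b,c}
  FOLLOW(S)={$,b,c}  FOLLOW(A)={$,b,c}  FOLLOW(B)={$,b,c}
round 2: (no change)
  FOLLOW(S)={$,b,c}  FOLLOW(A)={$,b,c}  FOLLOW(B)={$,b,c}

FOLLOW(S) = ["$", "b", "c"]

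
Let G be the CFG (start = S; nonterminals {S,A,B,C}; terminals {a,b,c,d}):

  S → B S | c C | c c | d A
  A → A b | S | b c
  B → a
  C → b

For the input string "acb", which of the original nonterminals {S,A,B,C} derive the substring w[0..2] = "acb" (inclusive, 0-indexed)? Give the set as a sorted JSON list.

Convert to CNF:
  S -> B S | T1 C | T1 T1 | T2 A
  A -> A T0 | B S | T0 T1 | T1 C | T1 T1 | T2 A
  B -> a
  C -> b
  T0 -> b
  T1 -> c
  T2 -> d

CYK fill (cells [i..j] with 0 ≤ i ≤ j ≤ 2 only):
  cell(0,0) a: {B}
  cell(1,1) c: {T1}  orig:{}
  cell(2,2) b: {C,T0}  orig:{C}
  cell(0,1) ac: ∅
  cell(1,2) cb: {A,S}
  cell(0,2) acb: {A,S}

Original NTs in T[0,2] deriving "acb": ["A", "S"]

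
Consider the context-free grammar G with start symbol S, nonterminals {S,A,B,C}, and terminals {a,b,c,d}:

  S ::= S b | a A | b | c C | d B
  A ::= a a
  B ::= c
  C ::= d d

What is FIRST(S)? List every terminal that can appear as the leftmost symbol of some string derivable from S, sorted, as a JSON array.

FIRST sets, iterate to fixpoint:
[1]
  A via A→a a: +{a}
  B via B→c: +{c}
  C via C→d d: +{d}
  S via S→a A: +{a}
  S via S→b: +{b}
  S via S→c C: +{c}
  S via S→d B: +{d}
  FIRST(S)={a,b,c,d}  FIRST(A)={a}  FIRST(B)={c}  FIRST(C)={d}
[2] — fixpoint
  FIRST(S)={a,b,c,d}  FIRST(A)={a}  FIRST(B)={c}  FIRST(C)={d}

FIRST(S) = ["a", "b", "c", "d"]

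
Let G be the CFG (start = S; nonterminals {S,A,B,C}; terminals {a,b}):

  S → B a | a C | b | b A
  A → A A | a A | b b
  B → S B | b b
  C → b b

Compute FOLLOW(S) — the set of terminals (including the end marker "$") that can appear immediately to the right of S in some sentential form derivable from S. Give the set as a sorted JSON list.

FIRST sets, iterate to fixpoint:
round 1:
  A via A→a A: +{a}
  A via A→b b: +{b}
  B via B→b b: +{b}
  C via C→b b: +{b}
  S via S→B a: +{b}
  S via S→a C: +{a}
  FIRST[S]={a,b}  FIRST[A]={a,b}  FIRST[B]={b}  FIRST[C]={b}
round 2:
  B via B→S B: +{a}
  FIRST[S]={a,b}  FIRST[A]={a,b}  FIRST[B]={a,b}  FIRST[C]={b}
round 3: (no change)
  FIRST[S]={a,b}  FIRST[A]={a,b}  FIRST[B]={a,b}  FIRST[C]={b}

FOLLOW sets:
seed FOLLOW(S) with $
round 1:
  A→A A: FOLLOW(A) ⊇ FIRST(A) = {a,b}; new: +{a,b}
  B→S B: FOLLOW(S) ⊇ FIRST(B) = {a,b}; new: +{a,b}
  S→B a: FOLLOW(B) ⊇ FIRST(a) = {a}; new: +{a}
  S→a C: FOLLOW(C) ⊇ FOLLOW(S) ⊇ {$,a,b}; new: +{$,a,b}
  S→b A: FOLLOW(A) ⊇ FOLLOW(S) ⊇ {$,a,b}; new: +{$}
  FOLLOW[S]={$,a,b}  FOLLOW[A]={$,a,b}  FOLLOW[B]={a}  FOLLOW[C]={$,a,b}
round 2: done
  FOLLOW[S]={$,a,b}  FOLLOW[A]={$,a,b}  FOLLOW[B]={a}  FOLLOW[C]={$,a,b}

FOLLOW(S) = ["$", "a", "b"]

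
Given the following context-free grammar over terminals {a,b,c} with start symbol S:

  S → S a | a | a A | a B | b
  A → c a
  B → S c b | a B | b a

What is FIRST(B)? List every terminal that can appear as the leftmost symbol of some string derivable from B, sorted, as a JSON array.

FIRST iteration:
iter 1:
  A via A→c a: +{c}
  B via B→a B: +{a}
  B via B→b a: +{b}
  S via S→a: +{a}
  S via S→b: +{b}
  FIRST(S)={a,b}  FIRST(A)={c}  FIRST(B)={a,b}
iter 2: (stable)
  FIRST(S)={a,b}  FIRST(A)={c}  FIRST(B)={a,b}

FIRST(B) = ["a", "b"]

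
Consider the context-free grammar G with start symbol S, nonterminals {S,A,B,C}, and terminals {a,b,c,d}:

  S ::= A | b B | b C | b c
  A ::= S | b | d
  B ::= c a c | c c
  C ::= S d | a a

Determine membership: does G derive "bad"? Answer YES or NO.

CNF form of G:
  S -> T0 B | T0 C | T0 T1 | b | d
  A -> T0 B | T0 C | T0 T1 | b | d
  B -> T1 T1 | T1 X4
  C -> S T3 | T2 T2
  T0 -> b
  T1 -> c
  T2 -> a
  T3 -> d
  X4 -> T2 T1

CYK fill:
  cell(0,0) b: {A,S,T0}  orig:{A,S}
  cell(1,1) a: {T2}  orig:{}
  cell(2,2) d: {A,S,T3}  orig:{A,S}
  cell(0,1) ba: ∅
  cell(1,2) ad: ∅
  cell(0,2) bad: ∅

S ∉ T[0,2] ⇒ NO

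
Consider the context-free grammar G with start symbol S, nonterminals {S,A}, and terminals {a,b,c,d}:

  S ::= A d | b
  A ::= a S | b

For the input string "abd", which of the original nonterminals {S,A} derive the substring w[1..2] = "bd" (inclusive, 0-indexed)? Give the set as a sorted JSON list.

CNF form of G:
  S -> A T1 | b
  A -> T0 S | b
  T0 -> a
  T1 -> d

CYK fill (cells [i..j] with 1 ≤ i ≤ j ≤ 2 only):
  T[1,1] 'b' = {A,S}
  T[2,2] 'd' = {T1}  orig:{}
  T[1,2] 'bd' = {S}

Original NTs in T[1,2] deriving "bd": ["S"]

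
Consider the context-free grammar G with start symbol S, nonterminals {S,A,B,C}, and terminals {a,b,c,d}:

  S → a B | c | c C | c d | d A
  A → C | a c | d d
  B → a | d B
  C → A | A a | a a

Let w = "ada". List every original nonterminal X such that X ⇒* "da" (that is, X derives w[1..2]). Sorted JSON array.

Convert to CNF:
  S -> T0 B | T1 C | T1 T2 | T2 A | c
  A -> A T0 | T0 T0 | T0 T1 | T2 T2
  B -> T2 B | a
  C -> A T0 | T0 T0 | T0 T1 | T2 T2
  T0 -> a
  T1 -> c
  T2 -> d

CYK table (by increasing span) (cells [i..j] with 1 ≤ i ≤ j ≤ 2 only):
  T[1,1] 'd' = {T2}  orig:{}
  T[2,2] 'a' = {B,T0}  orig:{B}
  T[1,2] 'da' = {B}

Original NTs in T[1,2] deriving "da": ["B"]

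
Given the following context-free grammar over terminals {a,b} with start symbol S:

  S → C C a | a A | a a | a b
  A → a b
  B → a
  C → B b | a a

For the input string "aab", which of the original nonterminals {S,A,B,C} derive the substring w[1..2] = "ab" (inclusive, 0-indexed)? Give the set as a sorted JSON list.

Convert to CNF:
  S -> C X2 | T0 A | T0 T0 | T0 T1
  A -> T0 T1
  B -> a
  C -> B T1 | T0 T0
  T0 -> a
  T1 -> b
  X2 -> C T0

CYK table (by increasing span) — only the sub-triangle for w[1..2]:
  [1..1]={B,T0}  "a"  orig:{B}
  [2..2]={T1}  "b"  orig:{}
  [1..2]={A,C,S}  "ab"

Original NTs in T[1,2] deriving "ab": ["A", "C", "S"]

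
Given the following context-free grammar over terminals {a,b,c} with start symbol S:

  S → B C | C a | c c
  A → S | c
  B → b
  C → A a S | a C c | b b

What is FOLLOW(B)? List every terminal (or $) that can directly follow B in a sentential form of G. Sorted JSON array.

FIRST iteration:
pass 1:
  A via A→c: +{c}
  B via B→b: +{b}
  C via C→A a S: +{c}
  C via C→a C c: +{a}
  C via C→b b: +{b}
  S via S→B C: +{b}
  S via S→C a: +{a,c}
  FIRST[S]={a,b,c}  FIRST[A]={c}  FIRST[B]={b}  FIRST[C]={a,b,c}
pass 2:
  A via A→S: +{a,b}
  FIRST[S]={a,b,c}  FIRST[A]={a,b,c}  FIRST[B]={b}  FIRST[C]={a,b,c}
pass 3: (stable)
  FIRST[S]={a,b,c}  FIRST[A]={a,b,c}  FIRST[B]={b}  FIRST[C]={a,b,c}

FOLLOW sets:
seed FOLLOW(S) with $
[1]
  C→A a S: FOLLOW(A) ⊇ FIRST(a) = {a}; new: +{a}
  C→a C c: FOLLOW(C) ⊇ FIRST(c) = {c}; new: +{c}
  S→B C: FOLLOW(B) ⊇ FIRST(C) = {a,b,c}; new: +{a,b,c}
  S→B C: FOLLOW(C) ⊇ FOLLOW(S) ⊇ {$}; new: +{$}
  S→C a: FOLLOW(C) ⊇ FIRST(a) = {a}; new: +{a}
  FOLLOW(S)={$}  FOLLOW(A)={a}  FOLLOW(B)={a,b,c}  FOLLOW(C)={$,a,c}
[2]
  A→S: FOLLOW(S) ⊇ FOLLOW(A) ⊇ {a}; new: +{a}
  C→A a S: FOLLOW(S) ⊇ FOLLOW(C) ⊇ {$,a,c}; new: +{c}
  FOLLOW(S)={$,a,c}  FOLLOW(A)={a}  FOLLOW(B)={a,b,c}  FOLLOW(C)={$,a,c}
[3] (no change)
  FOLLOW(S)={$,a,c}  FOLLOW(A)={a}  FOLLOW(B)={a,b,c}  FOLLOW(C)={$,a,c}

FOLLOW(B) = ["a", "b", "c"]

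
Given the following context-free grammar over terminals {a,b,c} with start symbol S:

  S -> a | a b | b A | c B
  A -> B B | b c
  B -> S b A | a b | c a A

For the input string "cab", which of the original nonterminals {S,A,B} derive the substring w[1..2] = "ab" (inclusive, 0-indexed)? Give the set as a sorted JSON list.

Convert to CNF:
  S -> T0 A | T1 B | T2 T0 | a
  A -> B B | T0 T1
  B -> S X3 | T1 X4 | T2 T0
  T0 -> b
  T1 -> c
  T2 -> a
  X3 -> T0 A
  X4 -> T2 A

Fill CYK table bottom-up — only the sub-triangle for w[1..2]:
  [1..1]={S,T2}  "a"  orig:{S}
  [2..2]={T0}  "b"  orig:{}
  [1..2]={B,S}  "ab"

Original NTs in T[1,2] deriving "ab": ["B", "S"]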